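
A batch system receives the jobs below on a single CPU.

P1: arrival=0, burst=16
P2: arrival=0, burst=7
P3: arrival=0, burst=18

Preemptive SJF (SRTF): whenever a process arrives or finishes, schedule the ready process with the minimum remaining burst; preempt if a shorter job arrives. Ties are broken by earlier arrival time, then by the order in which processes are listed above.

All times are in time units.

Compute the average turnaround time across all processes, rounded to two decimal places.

23.67

Timeline: | P2 0-7 | P1 7-23 | P3 23-41 |
Completion: P1=23  P2=7  P3=41
Turnaround (C−A): P1=23  P2=7  P3=41
Turnaround times: P1=23, P2=7, P3=41
Average turnaround = (23+7+41) / 3 = 71/3 = 23.67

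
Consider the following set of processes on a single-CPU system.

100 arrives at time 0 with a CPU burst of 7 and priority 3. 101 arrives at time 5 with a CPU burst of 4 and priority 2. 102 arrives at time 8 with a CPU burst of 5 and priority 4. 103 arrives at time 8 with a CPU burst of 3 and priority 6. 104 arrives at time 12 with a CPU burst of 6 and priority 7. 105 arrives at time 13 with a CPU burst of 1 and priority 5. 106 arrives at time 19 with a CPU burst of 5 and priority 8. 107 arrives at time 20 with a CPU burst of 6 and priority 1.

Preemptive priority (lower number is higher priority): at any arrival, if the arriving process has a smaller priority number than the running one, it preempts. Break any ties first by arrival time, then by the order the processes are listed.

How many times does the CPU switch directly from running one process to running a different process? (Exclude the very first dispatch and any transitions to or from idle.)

8

Timeline: | 100 0-5 | 101 5-9 | 100 9-11 | 102 11-16 | 105 16-17 | 103 17-20 | 107 20-26 | 104 26-32 | 106 32-37 |
Completion: 100=11  101=9  102=16  103=20  104=32  105=17  106=37  107=26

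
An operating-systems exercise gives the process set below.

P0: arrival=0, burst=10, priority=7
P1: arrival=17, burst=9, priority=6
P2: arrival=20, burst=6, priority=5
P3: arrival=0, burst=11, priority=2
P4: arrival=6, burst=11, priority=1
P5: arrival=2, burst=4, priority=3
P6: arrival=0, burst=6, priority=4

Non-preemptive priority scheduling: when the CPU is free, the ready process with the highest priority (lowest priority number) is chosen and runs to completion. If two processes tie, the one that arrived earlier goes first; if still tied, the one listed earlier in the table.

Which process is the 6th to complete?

P1

Timeline: | P3 0-11 | P4 11-22 | P5 22-26 | P6 26-32 | P2 32-38 | P1 38-47 | P0 47-57 |
Completion: P0=57  P1=47  P2=38  P3=11  P4=22  P5=26  P6=32
Turnaround (C−A): P0=57  P1=30  P2=18  P3=11  P4=16  P5=24  P6=32
Finish order: P3 → P4 → P5 → P6 → P2 → P1 → P0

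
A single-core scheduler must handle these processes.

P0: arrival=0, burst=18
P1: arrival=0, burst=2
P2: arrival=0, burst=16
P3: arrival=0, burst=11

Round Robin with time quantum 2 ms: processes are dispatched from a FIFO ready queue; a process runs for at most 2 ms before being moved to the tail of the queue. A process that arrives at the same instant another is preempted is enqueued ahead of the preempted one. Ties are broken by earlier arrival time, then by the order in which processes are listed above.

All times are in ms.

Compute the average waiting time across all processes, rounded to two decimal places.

Gantt: | P0 0-2 | P1 2-4 | P2 4-6 | P3 6-8 | P0 8-10 | P2 10-12 | P3 12-14 | P0 14-16 | P2 16-18 | P3 18-20 | P0 20-22 | P2 22-24 | P3 24-26 | P0 26-28 | P2 28-30 | P3 30-32 | P0 32-34 | P2 34-36 | P3 36-37 | P0 37-39 | P2 39-41 | P0 41-43 | P2 43-45 | P0 45-47 |
Completion: P0=47  P1=4  P2=45  P3=37
Turnaround (C−A): P0=47  P1=4  P2=45  P3=37
Waiting times: P0=29, P1=2, P2=29, P3=26
Average waiting = (29+2+29+26) / 4 = 86/4 = 21.50

21.50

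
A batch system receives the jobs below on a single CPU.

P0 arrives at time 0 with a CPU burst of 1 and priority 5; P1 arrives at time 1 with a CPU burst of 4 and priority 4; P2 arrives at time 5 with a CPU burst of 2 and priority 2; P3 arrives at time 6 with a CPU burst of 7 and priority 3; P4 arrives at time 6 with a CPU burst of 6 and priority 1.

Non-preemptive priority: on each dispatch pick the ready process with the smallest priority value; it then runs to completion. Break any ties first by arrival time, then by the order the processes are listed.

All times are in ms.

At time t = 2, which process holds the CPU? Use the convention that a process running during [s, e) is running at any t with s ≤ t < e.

P1

Schedule: | P0 0-1 | P1 1-5 | P2 5-7 | P4 7-13 | P3 13-20 |
Completion: P0=1  P1=5  P2=7  P3=20  P4=13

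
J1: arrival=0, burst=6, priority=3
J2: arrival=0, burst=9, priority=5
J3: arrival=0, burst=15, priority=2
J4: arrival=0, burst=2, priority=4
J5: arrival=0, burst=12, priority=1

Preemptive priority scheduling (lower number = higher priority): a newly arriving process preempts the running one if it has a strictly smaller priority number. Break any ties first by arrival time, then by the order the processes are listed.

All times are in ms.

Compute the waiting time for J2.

Gantt: | J5 0-12 | J3 12-27 | J1 27-33 | J4 33-35 | J2 35-44 |
Completion: J1=33  J2=44  J3=27  J4=35  J5=12
Turnaround (C−A): J1=33  J2=44  J3=27  J4=35  J5=12
Waiting(J2) = turnaround − burst = 44 − 9 = 35

35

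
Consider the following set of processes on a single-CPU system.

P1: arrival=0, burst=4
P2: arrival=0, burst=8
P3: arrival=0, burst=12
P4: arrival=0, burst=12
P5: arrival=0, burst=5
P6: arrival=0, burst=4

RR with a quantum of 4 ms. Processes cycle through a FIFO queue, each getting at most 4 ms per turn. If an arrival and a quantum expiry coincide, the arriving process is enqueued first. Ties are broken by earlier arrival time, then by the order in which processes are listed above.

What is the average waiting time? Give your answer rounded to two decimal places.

22.33

Schedule: | P1 0-4 | P2 4-8 | P3 8-12 | P4 12-16 | P5 16-20 | P6 20-24 | P2 24-28 | P3 28-32 | P4 32-36 | P5 36-37 | P3 37-41 | P4 41-45 |
Completion: P1=4  P2=28  P3=41  P4=45  P5=37  P6=24
Turnaround (C−A): P1=4  P2=28  P3=41  P4=45  P5=37  P6=24
Waiting times: P1=0, P2=20, P3=29, P4=33, P5=32, P6=20
Average waiting = (0+20+29+33+32+20) / 6 = 134/6 = 22.33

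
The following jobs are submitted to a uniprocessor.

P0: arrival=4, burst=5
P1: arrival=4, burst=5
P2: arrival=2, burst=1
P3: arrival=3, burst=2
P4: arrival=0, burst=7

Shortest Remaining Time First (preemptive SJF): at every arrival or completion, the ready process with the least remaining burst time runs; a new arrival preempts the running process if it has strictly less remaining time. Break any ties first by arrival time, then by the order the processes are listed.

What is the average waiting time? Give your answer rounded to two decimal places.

Schedule: | P4 0-2 | P2 2-3 | P3 3-5 | P4 5-10 | P0 10-15 | P1 15-20 |
Completion: P0=15  P1=20  P2=3  P3=5  P4=10
Waiting times: P0=6, P1=11, P2=0, P3=0, P4=3
Average waiting = (6+11+0+0+3) / 5 = 20/5 = 4.00

4.00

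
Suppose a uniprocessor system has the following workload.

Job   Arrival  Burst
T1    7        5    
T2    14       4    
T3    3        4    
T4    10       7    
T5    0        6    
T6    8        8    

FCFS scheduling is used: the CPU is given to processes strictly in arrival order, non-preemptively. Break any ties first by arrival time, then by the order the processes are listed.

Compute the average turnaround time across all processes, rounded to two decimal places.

12.67

Schedule: | T5 0-6 | T3 6-10 | T1 10-15 | T6 15-23 | T4 23-30 | T2 30-34 |
Completion: T1=15  T2=34  T3=10  T4=30  T5=6  T6=23
Turnaround times: T1=8, T2=20, T3=7, T4=20, T5=6, T6=15
Average turnaround = (8+20+7+20+6+15) / 6 = 76/6 = 12.67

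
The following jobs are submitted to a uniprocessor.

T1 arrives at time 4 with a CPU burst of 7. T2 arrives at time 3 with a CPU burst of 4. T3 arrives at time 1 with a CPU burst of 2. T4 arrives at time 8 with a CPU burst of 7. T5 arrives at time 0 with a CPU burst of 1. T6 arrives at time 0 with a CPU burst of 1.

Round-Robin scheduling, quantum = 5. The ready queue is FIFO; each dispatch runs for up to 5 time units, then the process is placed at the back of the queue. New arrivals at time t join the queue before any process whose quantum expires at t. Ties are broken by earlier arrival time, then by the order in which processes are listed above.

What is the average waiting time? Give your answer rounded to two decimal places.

Gantt: | T5 0-1 | T6 1-2 | T3 2-4 | T2 4-8 | T1 8-13 | T4 13-18 | T1 18-20 | T4 20-22 |
Completion: T1=20  T2=8  T3=4  T4=22  T5=1  T6=2
Waiting times: T1=9, T2=1, T3=1, T4=7, T5=0, T6=1
Average waiting = (9+1+1+7+0+1) / 6 = 19/6 = 3.17

3.17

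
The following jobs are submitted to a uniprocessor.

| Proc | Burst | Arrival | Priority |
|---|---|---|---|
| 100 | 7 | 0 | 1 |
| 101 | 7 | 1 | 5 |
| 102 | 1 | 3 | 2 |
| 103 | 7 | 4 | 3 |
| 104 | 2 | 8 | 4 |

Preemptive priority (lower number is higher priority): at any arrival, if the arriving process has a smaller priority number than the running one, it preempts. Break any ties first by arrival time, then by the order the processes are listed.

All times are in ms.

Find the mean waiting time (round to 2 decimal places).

6.20

Timeline: | 100 0-7 | 102 7-8 | 103 8-15 | 104 15-17 | 101 17-24 |
Completion: 100=7  101=24  102=8  103=15  104=17
Turnaround (C−A): 100=7  101=23  102=5  103=11  104=9
Waiting times: 100=0, 101=16, 102=4, 103=4, 104=7
Average waiting = (0+16+4+4+7) / 5 = 31/5 = 6.20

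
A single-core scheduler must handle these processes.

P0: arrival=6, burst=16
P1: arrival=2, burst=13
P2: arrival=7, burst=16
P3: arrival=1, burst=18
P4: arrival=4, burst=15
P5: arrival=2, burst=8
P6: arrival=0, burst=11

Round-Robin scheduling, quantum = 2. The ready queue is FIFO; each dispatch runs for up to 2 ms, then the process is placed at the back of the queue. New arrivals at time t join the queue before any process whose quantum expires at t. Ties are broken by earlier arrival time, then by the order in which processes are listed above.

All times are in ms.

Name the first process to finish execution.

Gantt: | P6 0-2 | P3 2-4 | P1 4-6 | P5 6-8 | P6 8-10 | P4 10-12 | P3 12-14 | P0 14-16 | P1 16-18 | P2 18-20 | P5 20-22 | P6 22-24 | P4 24-26 | P3 26-28 | P0 28-30 | P1 30-32 | P2 32-34 | P5 34-36 | P6 36-38 | P4 38-40 | P3 40-42 | P0 42-44 | P1 44-46 | P2 46-48 | P5 48-50 | P6 50-52 | P4 52-54 | P3 54-56 | P0 56-58 | P1 58-60 | P2 60-62 | P6 62-63 | P4 63-65 | P3 65-67 | P0 67-69 | P1 69-71 | P2 71-73 | P4 73-75 | P3 75-77 | P0 77-79 | P1 79-80 | P2 80-82 | P4 82-84 | P3 84-86 | P0 86-88 | P2 88-90 | P4 90-91 | P3 91-93 | P0 93-95 | P2 95-97 |
Completion: P0=95  P1=80  P2=97  P3=93  P4=91  P5=50  P6=63
Turnaround (C−A): P0=89  P1=78  P2=90  P3=92  P4=87  P5=48  P6=63
Finish order: P5 → P6 → P1 → P4 → P3 → P0 → P2

P5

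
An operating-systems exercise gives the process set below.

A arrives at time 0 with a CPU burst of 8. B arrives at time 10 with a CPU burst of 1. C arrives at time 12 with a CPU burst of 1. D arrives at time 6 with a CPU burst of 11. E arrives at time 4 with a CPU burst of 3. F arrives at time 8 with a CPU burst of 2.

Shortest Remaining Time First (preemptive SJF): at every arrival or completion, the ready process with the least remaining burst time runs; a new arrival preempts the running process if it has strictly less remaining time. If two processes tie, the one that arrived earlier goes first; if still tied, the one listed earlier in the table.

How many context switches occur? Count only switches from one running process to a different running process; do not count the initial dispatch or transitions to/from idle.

Timeline: | A 0-4 | E 4-7 | A 7-8 | F 8-10 | B 10-11 | A 11-12 | C 12-13 | A 13-15 | D 15-26 |
Completion: A=15  B=11  C=13  D=26  E=7  F=10

8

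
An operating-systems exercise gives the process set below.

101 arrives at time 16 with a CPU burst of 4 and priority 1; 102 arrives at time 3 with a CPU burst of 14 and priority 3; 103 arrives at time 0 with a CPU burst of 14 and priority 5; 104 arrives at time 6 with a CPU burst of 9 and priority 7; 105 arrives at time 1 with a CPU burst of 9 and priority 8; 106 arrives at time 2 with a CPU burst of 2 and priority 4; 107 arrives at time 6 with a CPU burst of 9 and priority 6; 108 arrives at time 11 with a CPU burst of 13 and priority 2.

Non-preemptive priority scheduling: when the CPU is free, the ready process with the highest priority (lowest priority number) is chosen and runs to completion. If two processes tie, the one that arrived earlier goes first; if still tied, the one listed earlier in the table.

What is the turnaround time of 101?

15

Timeline: | 103 0-14 | 108 14-27 | 101 27-31 | 102 31-45 | 106 45-47 | 107 47-56 | 104 56-65 | 105 65-74 |
Completion: 101=31  102=45  103=14  104=65  105=74  106=47  107=56  108=27
Turnaround (C−A): 101=15  102=42  103=14  104=59  105=73  106=45  107=50  108=16
Turnaround(101) = completion − arrival = 31 − 16 = 15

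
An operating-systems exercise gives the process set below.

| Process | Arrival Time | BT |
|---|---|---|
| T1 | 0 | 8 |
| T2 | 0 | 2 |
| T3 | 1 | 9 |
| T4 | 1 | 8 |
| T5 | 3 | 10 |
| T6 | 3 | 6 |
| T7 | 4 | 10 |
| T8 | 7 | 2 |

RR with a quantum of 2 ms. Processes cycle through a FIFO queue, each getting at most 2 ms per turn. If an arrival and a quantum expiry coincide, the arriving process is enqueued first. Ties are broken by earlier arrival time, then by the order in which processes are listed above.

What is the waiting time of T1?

28

Gantt: | T1 0-2 | T2 2-4 | T3 4-6 | T4 6-8 | T1 8-10 | T5 10-12 | T6 12-14 | T7 14-16 | T3 16-18 | T8 18-20 | T4 20-22 | T1 22-24 | T5 24-26 | T6 26-28 | T7 28-30 | T3 30-32 | T4 32-34 | T1 34-36 | T5 36-38 | T6 38-40 | T7 40-42 | T3 42-44 | T4 44-46 | T5 46-48 | T7 48-50 | T3 50-51 | T5 51-53 | T7 53-55 |
Completion: T1=36  T2=4  T3=51  T4=46  T5=53  T6=40  T7=55  T8=20
Waiting(T1) = turnaround − burst = 36 − 8 = 28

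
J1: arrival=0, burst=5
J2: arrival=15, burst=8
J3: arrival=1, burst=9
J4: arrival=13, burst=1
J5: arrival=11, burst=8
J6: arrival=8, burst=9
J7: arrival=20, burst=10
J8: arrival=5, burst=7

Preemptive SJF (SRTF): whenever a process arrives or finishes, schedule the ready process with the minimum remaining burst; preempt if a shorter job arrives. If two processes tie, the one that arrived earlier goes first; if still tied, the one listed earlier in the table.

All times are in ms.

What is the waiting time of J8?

Timeline: | J1 0-5 | J8 5-12 | J5 12-13 | J4 13-14 | J5 14-21 | J2 21-29 | J3 29-38 | J6 38-47 | J7 47-57 |
Completion: J1=5  J2=29  J3=38  J4=14  J5=21  J6=47  J7=57  J8=12
Turnaround (C−A): J1=5  J2=14  J3=37  J4=1  J5=10  J6=39  J7=37  J8=7
Waiting(J8) = turnaround − burst = 7 − 7 = 0

0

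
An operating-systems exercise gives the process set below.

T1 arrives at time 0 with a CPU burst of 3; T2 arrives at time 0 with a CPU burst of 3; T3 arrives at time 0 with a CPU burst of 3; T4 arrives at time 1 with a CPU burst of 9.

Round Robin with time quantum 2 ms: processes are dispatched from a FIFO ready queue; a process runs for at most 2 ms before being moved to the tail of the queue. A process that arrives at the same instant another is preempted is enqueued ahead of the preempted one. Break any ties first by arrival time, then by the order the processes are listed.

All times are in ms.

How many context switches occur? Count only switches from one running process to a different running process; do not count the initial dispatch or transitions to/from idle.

7

Timeline: | T1 0-2 | T2 2-4 | T3 4-6 | T4 6-8 | T1 8-9 | T2 9-10 | T3 10-11 | T4 11-18 |
Completion: T1=9  T2=10  T3=11  T4=18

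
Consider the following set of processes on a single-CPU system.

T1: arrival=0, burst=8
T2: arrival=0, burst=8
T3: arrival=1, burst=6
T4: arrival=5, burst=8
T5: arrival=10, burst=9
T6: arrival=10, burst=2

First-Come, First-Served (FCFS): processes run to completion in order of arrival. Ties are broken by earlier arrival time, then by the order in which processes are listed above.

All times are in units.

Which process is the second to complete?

T2

Timeline: | T1 0-8 | T2 8-16 | T3 16-22 | T4 22-30 | T5 30-39 | T6 39-41 |
Completion: T1=8  T2=16  T3=22  T4=30  T5=39  T6=41
Finish order: T1 → T2 → T3 → T4 → T5 → T6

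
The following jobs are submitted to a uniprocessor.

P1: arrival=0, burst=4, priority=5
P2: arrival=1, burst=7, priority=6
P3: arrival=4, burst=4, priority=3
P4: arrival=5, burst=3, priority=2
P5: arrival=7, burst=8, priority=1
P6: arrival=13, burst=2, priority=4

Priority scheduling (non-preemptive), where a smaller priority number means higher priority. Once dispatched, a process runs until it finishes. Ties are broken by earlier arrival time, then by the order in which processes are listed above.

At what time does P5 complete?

Gantt: | P1 0-4 | P3 4-8 | P5 8-16 | P4 16-19 | P6 19-21 | P2 21-28 |
Completion: P1=4  P2=28  P3=8  P4=19  P5=16  P6=21
Turnaround (C−A): P1=4  P2=27  P3=4  P4=14  P5=9  P6=8

16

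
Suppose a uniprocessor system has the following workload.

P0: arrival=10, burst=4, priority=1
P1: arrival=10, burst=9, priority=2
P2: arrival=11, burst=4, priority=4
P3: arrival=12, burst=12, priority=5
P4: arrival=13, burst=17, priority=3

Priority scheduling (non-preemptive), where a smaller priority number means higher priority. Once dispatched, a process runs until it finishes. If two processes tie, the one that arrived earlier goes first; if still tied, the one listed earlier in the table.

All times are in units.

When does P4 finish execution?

40

Gantt: | idle 0-10 | P0 10-14 | P1 14-23 | P4 23-40 | P2 40-44 | P3 44-56 |
Completion: P0=14  P1=23  P2=44  P3=56  P4=40
Turnaround (C−A): P0=4  P1=13  P2=33  P3=44  P4=27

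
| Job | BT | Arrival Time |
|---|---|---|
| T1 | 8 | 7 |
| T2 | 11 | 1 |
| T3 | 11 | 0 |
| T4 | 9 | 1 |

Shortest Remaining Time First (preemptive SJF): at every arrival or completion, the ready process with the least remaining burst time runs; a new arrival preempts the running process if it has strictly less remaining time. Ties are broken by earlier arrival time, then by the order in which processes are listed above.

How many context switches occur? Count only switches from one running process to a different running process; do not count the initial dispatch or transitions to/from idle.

Gantt: | T3 0-1 | T4 1-10 | T1 10-18 | T3 18-28 | T2 28-39 |
Completion: T1=18  T2=39  T3=28  T4=10

4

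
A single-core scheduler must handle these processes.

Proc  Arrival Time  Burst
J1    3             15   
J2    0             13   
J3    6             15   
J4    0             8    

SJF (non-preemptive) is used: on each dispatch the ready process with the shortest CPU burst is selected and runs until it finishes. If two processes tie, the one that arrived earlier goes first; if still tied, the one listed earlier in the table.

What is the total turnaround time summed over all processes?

Schedule: | J4 0-8 | J2 8-21 | J1 21-36 | J3 36-51 |
Completion: J1=36  J2=21  J3=51  J4=8
Turnaround (C−A): J1=33  J2=21  J3=45  J4=8
Turnaround = completion − arrival: J1=33, J2=21, J3=45, J4=8
Total turnaround = 33 + 21 + 45 + 8 = 107

107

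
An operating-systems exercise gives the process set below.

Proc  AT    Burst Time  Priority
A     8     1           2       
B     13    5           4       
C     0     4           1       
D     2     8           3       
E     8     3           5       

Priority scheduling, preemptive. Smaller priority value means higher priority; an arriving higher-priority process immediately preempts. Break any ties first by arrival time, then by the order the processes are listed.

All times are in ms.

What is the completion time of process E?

21

Schedule: | C 0-4 | D 4-8 | A 8-9 | D 9-13 | B 13-18 | E 18-21 |
Completion: A=9  B=18  C=4  D=13  E=21
Turnaround (C−A): A=1  B=5  C=4  D=11  E=13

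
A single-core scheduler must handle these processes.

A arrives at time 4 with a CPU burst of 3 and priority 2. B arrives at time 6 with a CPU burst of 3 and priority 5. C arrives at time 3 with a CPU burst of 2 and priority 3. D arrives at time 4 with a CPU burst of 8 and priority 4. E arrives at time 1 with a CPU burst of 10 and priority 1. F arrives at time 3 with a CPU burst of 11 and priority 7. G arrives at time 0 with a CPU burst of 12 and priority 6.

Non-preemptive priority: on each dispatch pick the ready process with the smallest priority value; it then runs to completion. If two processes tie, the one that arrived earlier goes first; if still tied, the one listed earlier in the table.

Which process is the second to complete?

Timeline: | G 0-12 | E 12-22 | A 22-25 | C 25-27 | D 27-35 | B 35-38 | F 38-49 |
Completion: A=25  B=38  C=27  D=35  E=22  F=49  G=12
Turnaround (C−A): A=21  B=32  C=24  D=31  E=21  F=46  G=12
Finish order: G → E → A → C → D → B → F

E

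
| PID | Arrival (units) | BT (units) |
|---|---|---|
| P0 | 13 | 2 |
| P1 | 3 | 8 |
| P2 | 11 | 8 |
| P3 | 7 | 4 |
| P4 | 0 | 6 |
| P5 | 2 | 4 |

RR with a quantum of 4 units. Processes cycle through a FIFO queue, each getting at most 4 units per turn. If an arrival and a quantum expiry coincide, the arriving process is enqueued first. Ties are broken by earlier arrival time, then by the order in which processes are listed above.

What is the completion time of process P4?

14

Schedule: | P4 0-4 | P5 4-8 | P1 8-12 | P4 12-14 | P3 14-18 | P2 18-22 | P1 22-26 | P0 26-28 | P2 28-32 |
Completion: P0=28  P1=26  P2=32  P3=18  P4=14  P5=8
Turnaround (C−A): P0=15  P1=23  P2=21  P3=11  P4=14  P5=6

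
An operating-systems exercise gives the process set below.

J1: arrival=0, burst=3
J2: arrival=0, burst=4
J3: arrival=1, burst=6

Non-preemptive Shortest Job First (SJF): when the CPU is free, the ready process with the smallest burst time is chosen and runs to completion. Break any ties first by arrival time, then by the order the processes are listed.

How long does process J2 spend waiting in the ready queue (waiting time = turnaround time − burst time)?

3

Gantt: | J1 0-3 | J2 3-7 | J3 7-13 |
Completion: J1=3  J2=7  J3=13
Waiting(J2) = turnaround − burst = 7 − 4 = 3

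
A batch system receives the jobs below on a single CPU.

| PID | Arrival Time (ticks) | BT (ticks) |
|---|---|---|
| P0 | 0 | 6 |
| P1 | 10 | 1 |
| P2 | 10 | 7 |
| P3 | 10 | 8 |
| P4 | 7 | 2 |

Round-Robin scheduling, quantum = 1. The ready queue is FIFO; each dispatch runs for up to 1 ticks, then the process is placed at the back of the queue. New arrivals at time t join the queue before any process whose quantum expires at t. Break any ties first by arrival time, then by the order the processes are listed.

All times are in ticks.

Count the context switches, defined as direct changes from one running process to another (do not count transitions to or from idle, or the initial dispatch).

14

Schedule: | P0 0-6 | idle 6-7 | P4 7-9 | idle 9-10 | P1 10-11 | P2 11-12 | P3 12-13 | P2 13-14 | P3 14-15 | P2 15-16 | P3 16-17 | P2 17-18 | P3 18-19 | P2 19-20 | P3 20-21 | P2 21-22 | P3 22-23 | P2 23-24 | P3 24-26 |
Completion: P0=6  P1=11  P2=24  P3=26  P4=9
Turnaround (C−A): P0=6  P1=1  P2=14  P3=16  P4=2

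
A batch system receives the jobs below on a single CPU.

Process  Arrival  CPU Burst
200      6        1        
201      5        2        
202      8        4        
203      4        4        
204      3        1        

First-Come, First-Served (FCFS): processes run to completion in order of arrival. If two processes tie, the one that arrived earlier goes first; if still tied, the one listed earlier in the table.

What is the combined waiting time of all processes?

10

Timeline: | idle 0-3 | 204 3-4 | 203 4-8 | 201 8-10 | 200 10-11 | 202 11-15 |
Completion: 200=11  201=10  202=15  203=8  204=4
Waiting = turnaround − burst: 200=4, 201=3, 202=3, 203=0, 204=0
Total waiting = 4 + 3 + 3 + 0 + 0 = 10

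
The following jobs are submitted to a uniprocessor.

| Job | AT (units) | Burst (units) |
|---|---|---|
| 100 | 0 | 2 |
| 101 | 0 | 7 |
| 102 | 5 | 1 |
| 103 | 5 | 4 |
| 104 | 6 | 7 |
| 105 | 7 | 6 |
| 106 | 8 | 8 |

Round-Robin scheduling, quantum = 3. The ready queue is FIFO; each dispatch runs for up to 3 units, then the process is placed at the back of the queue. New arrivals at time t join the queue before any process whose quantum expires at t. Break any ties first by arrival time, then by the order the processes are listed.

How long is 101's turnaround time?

23

Gantt: | 100 0-2 | 101 2-5 | 102 5-6 | 103 6-9 | 101 9-12 | 104 12-15 | 105 15-18 | 106 18-21 | 103 21-22 | 101 22-23 | 104 23-26 | 105 26-29 | 106 29-32 | 104 32-33 | 106 33-35 |
Completion: 100=2  101=23  102=6  103=22  104=33  105=29  106=35
Turnaround(101) = completion − arrival = 23 − 0 = 23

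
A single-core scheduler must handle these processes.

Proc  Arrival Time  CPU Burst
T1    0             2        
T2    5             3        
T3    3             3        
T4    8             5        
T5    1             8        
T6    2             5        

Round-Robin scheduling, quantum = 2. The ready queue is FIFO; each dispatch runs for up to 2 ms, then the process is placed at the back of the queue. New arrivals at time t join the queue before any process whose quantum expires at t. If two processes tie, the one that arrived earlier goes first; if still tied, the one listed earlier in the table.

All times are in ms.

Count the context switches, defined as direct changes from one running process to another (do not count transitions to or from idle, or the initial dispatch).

Timeline: | T1 0-2 | T5 2-4 | T6 4-6 | T3 6-8 | T5 8-10 | T2 10-12 | T6 12-14 | T4 14-16 | T3 16-17 | T5 17-19 | T2 19-20 | T6 20-21 | T4 21-23 | T5 23-25 | T4 25-26 |
Completion: T1=2  T2=20  T3=17  T4=26  T5=25  T6=21

14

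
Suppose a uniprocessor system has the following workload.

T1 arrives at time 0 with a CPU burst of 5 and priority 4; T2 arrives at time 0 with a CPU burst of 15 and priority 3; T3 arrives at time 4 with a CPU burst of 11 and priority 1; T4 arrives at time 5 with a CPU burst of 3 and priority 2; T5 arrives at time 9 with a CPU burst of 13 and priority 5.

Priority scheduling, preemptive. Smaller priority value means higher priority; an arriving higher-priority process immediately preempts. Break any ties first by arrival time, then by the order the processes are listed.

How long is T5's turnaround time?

38

Timeline: | T2 0-4 | T3 4-15 | T4 15-18 | T2 18-29 | T1 29-34 | T5 34-47 |
Completion: T1=34  T2=29  T3=15  T4=18  T5=47
Turnaround(T5) = completion − arrival = 47 − 9 = 38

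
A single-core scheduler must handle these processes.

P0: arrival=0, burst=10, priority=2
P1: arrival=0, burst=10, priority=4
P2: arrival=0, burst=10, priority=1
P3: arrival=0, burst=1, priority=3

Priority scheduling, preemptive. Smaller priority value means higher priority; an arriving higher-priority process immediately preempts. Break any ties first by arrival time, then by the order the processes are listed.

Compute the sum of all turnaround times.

82

Timeline: | P2 0-10 | P0 10-20 | P3 20-21 | P1 21-31 |
Completion: P0=20  P1=31  P2=10  P3=21
Turnaround = completion − arrival: P0=20, P1=31, P2=10, P3=21
Total turnaround = 20 + 31 + 10 + 21 = 82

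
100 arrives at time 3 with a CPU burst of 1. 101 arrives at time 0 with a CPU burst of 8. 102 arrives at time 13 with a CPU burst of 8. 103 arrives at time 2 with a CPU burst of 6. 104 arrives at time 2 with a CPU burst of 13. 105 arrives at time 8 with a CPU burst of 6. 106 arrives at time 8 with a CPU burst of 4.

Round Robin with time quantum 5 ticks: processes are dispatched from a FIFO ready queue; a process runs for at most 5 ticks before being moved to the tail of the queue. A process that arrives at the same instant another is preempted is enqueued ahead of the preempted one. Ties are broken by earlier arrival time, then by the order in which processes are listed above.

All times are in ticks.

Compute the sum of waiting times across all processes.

139

Gantt: | 101 0-5 | 103 5-10 | 104 10-15 | 100 15-16 | 101 16-19 | 105 19-24 | 106 24-28 | 103 28-29 | 102 29-34 | 104 34-39 | 105 39-40 | 102 40-43 | 104 43-46 |
Completion: 100=16  101=19  102=43  103=29  104=46  105=40  106=28
Waiting = turnaround − burst: 100=12, 101=11, 102=22, 103=21, 104=31, 105=26, 106=16
Total waiting = 12 + 11 + 22 + 21 + 31 + 26 + 16 = 139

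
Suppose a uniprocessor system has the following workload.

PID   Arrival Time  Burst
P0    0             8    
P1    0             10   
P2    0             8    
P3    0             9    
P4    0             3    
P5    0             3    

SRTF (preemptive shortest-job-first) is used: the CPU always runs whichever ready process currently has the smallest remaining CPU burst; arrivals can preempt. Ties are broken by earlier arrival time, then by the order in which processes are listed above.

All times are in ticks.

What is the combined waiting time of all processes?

Timeline: | P4 0-3 | P5 3-6 | P0 6-14 | P2 14-22 | P3 22-31 | P1 31-41 |
Completion: P0=14  P1=41  P2=22  P3=31  P4=3  P5=6
Turnaround (C−A): P0=14  P1=41  P2=22  P3=31  P4=3  P5=6
Waiting = turnaround − burst: P0=6, P1=31, P2=14, P3=22, P4=0, P5=3
Total waiting = 6 + 31 + 14 + 22 + 0 + 3 = 76

76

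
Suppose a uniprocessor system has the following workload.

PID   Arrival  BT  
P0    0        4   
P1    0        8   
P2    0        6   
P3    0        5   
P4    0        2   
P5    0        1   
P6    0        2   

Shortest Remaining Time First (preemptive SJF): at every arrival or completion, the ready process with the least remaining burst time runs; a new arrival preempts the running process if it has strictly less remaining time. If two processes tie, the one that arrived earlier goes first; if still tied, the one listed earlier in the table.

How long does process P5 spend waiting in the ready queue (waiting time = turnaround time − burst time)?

0

Gantt: | P5 0-1 | P4 1-3 | P6 3-5 | P0 5-9 | P3 9-14 | P2 14-20 | P1 20-28 |
Completion: P0=9  P1=28  P2=20  P3=14  P4=3  P5=1  P6=5
Waiting(P5) = turnaround − burst = 1 − 1 = 0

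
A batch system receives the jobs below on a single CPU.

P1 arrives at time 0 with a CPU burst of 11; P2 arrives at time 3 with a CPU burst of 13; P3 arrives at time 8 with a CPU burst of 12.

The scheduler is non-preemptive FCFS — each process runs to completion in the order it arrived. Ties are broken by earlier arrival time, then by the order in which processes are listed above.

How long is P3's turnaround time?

Timeline: | P1 0-11 | P2 11-24 | P3 24-36 |
Completion: P1=11  P2=24  P3=36
Turnaround (C−A): P1=11  P2=21  P3=28
Turnaround(P3) = completion − arrival = 36 − 8 = 28

28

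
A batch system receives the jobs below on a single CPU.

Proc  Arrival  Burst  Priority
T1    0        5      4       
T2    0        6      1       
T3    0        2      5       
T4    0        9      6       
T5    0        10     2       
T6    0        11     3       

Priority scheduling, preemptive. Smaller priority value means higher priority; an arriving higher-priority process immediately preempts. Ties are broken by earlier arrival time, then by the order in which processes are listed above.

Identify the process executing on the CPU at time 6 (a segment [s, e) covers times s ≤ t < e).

Schedule: | T2 0-6 | T5 6-16 | T6 16-27 | T1 27-32 | T3 32-34 | T4 34-43 |
Completion: T1=32  T2=6  T3=34  T4=43  T5=16  T6=27
Turnaround (C−A): T1=32  T2=6  T3=34  T4=43  T5=16  T6=27

T5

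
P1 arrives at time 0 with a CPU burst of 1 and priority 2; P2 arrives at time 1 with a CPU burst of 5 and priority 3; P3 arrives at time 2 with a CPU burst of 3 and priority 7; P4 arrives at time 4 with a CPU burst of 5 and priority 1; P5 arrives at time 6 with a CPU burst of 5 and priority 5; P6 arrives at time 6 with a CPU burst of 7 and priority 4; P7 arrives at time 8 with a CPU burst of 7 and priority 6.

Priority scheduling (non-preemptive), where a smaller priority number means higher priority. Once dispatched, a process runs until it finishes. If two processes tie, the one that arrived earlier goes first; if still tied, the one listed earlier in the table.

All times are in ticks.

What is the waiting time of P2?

0

Gantt: | P1 0-1 | P2 1-6 | P4 6-11 | P6 11-18 | P5 18-23 | P7 23-30 | P3 30-33 |
Completion: P1=1  P2=6  P3=33  P4=11  P5=23  P6=18  P7=30
Waiting(P2) = turnaround − burst = 5 − 5 = 0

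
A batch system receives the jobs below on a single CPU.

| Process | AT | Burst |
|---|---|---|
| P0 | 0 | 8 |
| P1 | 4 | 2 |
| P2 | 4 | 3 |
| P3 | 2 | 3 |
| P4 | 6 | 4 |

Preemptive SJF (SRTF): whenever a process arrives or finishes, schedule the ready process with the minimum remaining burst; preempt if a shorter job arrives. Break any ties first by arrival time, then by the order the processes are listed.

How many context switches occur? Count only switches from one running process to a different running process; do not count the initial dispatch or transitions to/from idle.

Schedule: | P0 0-2 | P3 2-5 | P1 5-7 | P2 7-10 | P4 10-14 | P0 14-20 |
Completion: P0=20  P1=7  P2=10  P3=5  P4=14
Turnaround (C−A): P0=20  P1=3  P2=6  P3=3  P4=8

5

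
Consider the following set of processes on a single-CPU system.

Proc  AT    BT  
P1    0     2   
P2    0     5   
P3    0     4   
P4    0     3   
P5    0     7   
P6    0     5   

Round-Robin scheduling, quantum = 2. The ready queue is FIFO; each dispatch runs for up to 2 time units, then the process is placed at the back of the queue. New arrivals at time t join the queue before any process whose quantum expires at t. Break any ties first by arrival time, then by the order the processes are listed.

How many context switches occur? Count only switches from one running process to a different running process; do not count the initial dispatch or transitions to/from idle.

14

Schedule: | P1 0-2 | P2 2-4 | P3 4-6 | P4 6-8 | P5 8-10 | P6 10-12 | P2 12-14 | P3 14-16 | P4 16-17 | P5 17-19 | P6 19-21 | P2 21-22 | P5 22-24 | P6 24-25 | P5 25-26 |
Completion: P1=2  P2=22  P3=16  P4=17  P5=26  P6=25
Turnaround (C−A): P1=2  P2=22  P3=16  P4=17  P5=26  P6=25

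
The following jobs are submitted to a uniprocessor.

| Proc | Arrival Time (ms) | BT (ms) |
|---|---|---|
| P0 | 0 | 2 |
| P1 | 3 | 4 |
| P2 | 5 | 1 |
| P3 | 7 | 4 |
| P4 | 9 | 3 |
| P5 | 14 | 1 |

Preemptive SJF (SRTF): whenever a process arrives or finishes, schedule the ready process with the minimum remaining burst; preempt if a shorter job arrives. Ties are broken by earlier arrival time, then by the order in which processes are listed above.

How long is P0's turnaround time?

Timeline: | P0 0-2 | idle 2-3 | P1 3-5 | P2 5-6 | P1 6-8 | P3 8-12 | P4 12-15 | P5 15-16 |
Completion: P0=2  P1=8  P2=6  P3=12  P4=15  P5=16
Turnaround (C−A): P0=2  P1=5  P2=1  P3=5  P4=6  P5=2
Turnaround(P0) = completion − arrival = 2 − 0 = 2

2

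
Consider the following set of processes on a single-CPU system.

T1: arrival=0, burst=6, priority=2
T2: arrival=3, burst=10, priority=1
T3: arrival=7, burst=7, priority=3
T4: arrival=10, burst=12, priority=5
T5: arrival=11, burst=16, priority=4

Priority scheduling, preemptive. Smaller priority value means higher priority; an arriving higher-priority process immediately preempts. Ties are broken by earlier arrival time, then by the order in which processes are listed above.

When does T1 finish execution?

Schedule: | T1 0-3 | T2 3-13 | T1 13-16 | T3 16-23 | T5 23-39 | T4 39-51 |
Completion: T1=16  T2=13  T3=23  T4=51  T5=39
Turnaround (C−A): T1=16  T2=10  T3=16  T4=41  T5=28

16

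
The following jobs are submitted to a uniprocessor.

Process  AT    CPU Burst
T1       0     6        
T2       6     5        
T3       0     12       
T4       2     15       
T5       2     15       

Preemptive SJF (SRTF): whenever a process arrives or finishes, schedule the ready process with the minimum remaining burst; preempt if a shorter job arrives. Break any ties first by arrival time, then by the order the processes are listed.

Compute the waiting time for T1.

Timeline: | T1 0-6 | T2 6-11 | T3 11-23 | T4 23-38 | T5 38-53 |
Completion: T1=6  T2=11  T3=23  T4=38  T5=53
Turnaround (C−A): T1=6  T2=5  T3=23  T4=36  T5=51
Waiting(T1) = turnaround − burst = 6 − 6 = 0

0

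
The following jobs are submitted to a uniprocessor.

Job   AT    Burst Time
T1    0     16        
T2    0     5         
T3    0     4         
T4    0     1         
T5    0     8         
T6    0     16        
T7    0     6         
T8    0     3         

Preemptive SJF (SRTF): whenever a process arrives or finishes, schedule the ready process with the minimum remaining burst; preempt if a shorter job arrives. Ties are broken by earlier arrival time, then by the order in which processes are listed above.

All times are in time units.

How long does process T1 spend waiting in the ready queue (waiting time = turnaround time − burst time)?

27

Timeline: | T4 0-1 | T8 1-4 | T3 4-8 | T2 8-13 | T7 13-19 | T5 19-27 | T1 27-43 | T6 43-59 |
Completion: T1=43  T2=13  T3=8  T4=1  T5=27  T6=59  T7=19  T8=4
Turnaround (C−A): T1=43  T2=13  T3=8  T4=1  T5=27  T6=59  T7=19  T8=4
Waiting(T1) = turnaround − burst = 43 − 16 = 27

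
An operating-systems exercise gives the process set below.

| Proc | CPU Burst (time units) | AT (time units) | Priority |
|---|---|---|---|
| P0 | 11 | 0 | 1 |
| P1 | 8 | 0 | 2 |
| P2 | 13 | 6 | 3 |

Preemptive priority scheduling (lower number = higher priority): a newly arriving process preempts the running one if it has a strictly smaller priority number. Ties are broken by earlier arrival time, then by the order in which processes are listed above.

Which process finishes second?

Gantt: | P0 0-11 | P1 11-19 | P2 19-32 |
Completion: P0=11  P1=19  P2=32
Finish order: P0 → P1 → P2

P1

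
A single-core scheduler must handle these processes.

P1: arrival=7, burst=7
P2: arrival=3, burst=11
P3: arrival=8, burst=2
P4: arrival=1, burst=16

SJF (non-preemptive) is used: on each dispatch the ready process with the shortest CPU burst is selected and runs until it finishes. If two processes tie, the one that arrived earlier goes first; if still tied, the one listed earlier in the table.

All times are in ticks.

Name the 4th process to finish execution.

P2

Gantt: | idle 0-1 | P4 1-17 | P3 17-19 | P1 19-26 | P2 26-37 |
Completion: P1=26  P2=37  P3=19  P4=17
Turnaround (C−A): P1=19  P2=34  P3=11  P4=16
Finish order: P4 → P3 → P1 → P2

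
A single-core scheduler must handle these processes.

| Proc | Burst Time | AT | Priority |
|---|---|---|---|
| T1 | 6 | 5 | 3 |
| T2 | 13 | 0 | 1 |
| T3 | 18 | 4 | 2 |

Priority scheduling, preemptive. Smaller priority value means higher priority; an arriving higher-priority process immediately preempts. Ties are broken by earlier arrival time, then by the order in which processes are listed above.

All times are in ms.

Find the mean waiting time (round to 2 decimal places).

Timeline: | T2 0-13 | T3 13-31 | T1 31-37 |
Completion: T1=37  T2=13  T3=31
Waiting times: T1=26, T2=0, T3=9
Average waiting = (26+0+9) / 3 = 35/3 = 11.67

11.67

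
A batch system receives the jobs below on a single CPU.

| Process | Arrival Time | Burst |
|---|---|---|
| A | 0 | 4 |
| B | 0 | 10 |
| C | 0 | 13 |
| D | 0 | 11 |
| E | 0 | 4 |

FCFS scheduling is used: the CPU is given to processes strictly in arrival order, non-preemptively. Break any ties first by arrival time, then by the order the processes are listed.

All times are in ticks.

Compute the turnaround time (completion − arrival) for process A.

Timeline: | A 0-4 | B 4-14 | C 14-27 | D 27-38 | E 38-42 |
Completion: A=4  B=14  C=27  D=38  E=42
Turnaround (C−A): A=4  B=14  C=27  D=38  E=42
Turnaround(A) = completion − arrival = 4 − 0 = 4

4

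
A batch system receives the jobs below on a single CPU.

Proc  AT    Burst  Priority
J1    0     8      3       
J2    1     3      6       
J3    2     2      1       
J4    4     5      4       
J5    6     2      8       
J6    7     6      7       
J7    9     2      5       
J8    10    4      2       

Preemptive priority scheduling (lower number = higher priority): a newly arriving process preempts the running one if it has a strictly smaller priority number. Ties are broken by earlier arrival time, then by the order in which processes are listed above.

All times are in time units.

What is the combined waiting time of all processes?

83

Schedule: | J1 0-2 | J3 2-4 | J1 4-10 | J8 10-14 | J4 14-19 | J7 19-21 | J2 21-24 | J6 24-30 | J5 30-32 |
Completion: J1=10  J2=24  J3=4  J4=19  J5=32  J6=30  J7=21  J8=14
Turnaround (C−A): J1=10  J2=23  J3=2  J4=15  J5=26  J6=23  J7=12  J8=4
Waiting = turnaround − burst: J1=2, J2=20, J3=0, J4=10, J5=24, J6=17, J7=10, J8=0
Total waiting = 2 + 20 + 0 + 10 + 24 + 17 + 10 + 0 = 83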